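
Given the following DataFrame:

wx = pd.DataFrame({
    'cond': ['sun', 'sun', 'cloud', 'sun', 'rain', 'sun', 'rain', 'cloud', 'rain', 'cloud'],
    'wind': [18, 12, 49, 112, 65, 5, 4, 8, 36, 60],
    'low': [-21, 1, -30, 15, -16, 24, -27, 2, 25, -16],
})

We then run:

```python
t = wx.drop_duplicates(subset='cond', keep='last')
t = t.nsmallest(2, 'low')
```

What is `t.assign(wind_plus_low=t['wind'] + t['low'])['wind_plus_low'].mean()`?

drop duplicate cond (keep=last):
    cond  wind  low
5    sun     5   24
8   rain    36   25
9  cloud    60  -16
take 2 rows with smallest low:
    cond  wind  low
9  cloud    60  -16
5    sun     5   24
add column wind_plus_low = t['wind'] + t['low']:
    cond  wind  low  wind_plus_low
9  cloud    60  -16             44
5    sun     5   24             29
mean of column 'wind_plus_low' → 36.5

36.5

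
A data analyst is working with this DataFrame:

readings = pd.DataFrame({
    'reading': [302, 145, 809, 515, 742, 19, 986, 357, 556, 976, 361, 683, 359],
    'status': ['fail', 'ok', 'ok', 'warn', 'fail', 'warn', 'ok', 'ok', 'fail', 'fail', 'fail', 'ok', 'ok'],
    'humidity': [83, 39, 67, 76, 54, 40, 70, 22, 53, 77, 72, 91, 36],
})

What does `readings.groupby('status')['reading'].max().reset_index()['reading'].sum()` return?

2477

group by status, max of reading:
status
fail    976
ok      986
warn    515
Name: reading, dtype: int64
reset_index():
  status  reading
0   fail      976
1     ok      986
2   warn      515
Then the sum of column 'reading': 2477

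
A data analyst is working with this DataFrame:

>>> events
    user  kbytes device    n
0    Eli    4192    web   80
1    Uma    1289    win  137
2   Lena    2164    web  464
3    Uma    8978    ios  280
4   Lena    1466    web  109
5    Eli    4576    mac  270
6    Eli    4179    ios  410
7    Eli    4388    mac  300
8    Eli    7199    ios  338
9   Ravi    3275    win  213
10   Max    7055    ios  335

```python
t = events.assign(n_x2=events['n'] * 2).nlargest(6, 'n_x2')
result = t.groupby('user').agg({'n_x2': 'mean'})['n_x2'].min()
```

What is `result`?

add column n_x2 = events['n'] * 2:
    user  kbytes device    n  n_x2
0    Eli    4192    web   80   160
1    Uma    1289    win  137   274
2   Lena    2164    web  464   928
3    Uma    8978    ios  280   560
4   Lena    1466    web  109   218
5    Eli    4576    mac  270   540
6    Eli    4179    ios  410   820
7    Eli    4388    mac  300   600
8    Eli    7199    ios  338   676
9   Ravi    3275    win  213   426
10   Max    7055    ios  335   670
take 6 rows with largest n_x2:
    user  kbytes device    n  n_x2
2   Lena    2164    web  464   928
6    Eli    4179    ios  410   820
8    Eli    7199    ios  338   676
10   Max    7055    ios  335   670
7    Eli    4388    mac  300   600
3    Uma    8978    ios  280   560
group by user, mean of n_x2:
            n_x2
user            
Eli   698.666667
Lena  928.000000
Max   670.000000
Uma   560.000000
Finally, min of column 'n_x2' = 560.0.

560.0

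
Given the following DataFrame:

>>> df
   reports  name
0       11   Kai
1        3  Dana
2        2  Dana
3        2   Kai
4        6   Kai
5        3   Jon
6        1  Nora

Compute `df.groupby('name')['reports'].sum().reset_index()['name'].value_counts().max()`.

group by name, sum of reports:
name
Dana     5
Jon      3
Kai     19
Nora     1
Name: reports, dtype: int64
reset_index():
   name  reports
0  Dana        5
1   Jon        3
2   Kai       19
3  Nora        1
value_counts of name:
name
Dana    1
Jon     1
Kai     1
Nora    1
Name: count, dtype: int64
The max of the resulting series is 1.

1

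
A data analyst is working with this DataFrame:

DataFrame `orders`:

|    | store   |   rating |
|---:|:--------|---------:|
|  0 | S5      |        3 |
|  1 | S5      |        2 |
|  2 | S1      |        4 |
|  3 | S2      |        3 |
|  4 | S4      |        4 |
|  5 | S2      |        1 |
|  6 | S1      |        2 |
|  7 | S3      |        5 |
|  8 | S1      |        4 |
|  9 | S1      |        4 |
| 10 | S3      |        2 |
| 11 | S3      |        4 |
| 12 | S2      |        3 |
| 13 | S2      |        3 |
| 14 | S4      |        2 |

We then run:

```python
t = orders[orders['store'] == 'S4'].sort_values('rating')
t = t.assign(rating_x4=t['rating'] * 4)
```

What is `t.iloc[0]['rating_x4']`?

filter rows where store == 'S4':
   store  rating
4     S4       4
14    S4       2
sort by rating:
   store  rating
14    S4       2
4     S4       4
add column rating_x4 = t['rating'] * 4:
   store  rating  rating_x4
14    S4       2          8
4     S4       4         16
Reading off the value at position 0, column 'rating_x4', we get 8.

8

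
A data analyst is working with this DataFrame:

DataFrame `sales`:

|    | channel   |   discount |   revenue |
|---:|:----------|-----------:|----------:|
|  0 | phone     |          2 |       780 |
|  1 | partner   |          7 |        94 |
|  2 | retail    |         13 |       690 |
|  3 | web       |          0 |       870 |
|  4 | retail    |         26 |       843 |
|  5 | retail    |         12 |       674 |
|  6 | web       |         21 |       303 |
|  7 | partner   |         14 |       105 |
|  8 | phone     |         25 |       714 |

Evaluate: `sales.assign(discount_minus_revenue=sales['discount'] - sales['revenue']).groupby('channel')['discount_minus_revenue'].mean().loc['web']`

add column discount_minus_revenue = sales['discount'] - sales['revenue']:
   channel  discount  revenue  discount_minus_revenue
0    phone         2      780                    -778
1  partner         7       94                     -87
2   retail        13      690                    -677
3      web         0      870                    -870
4   retail        26      843                    -817
5   retail        12      674                    -662
6      web        21      303                    -282
7  partner        14      105                     -91
8    phone        25      714                    -689
group by channel, mean of discount_minus_revenue:
channel
partner    -89.000000
phone     -733.500000
retail    -718.666667
web       -576.000000
Name: discount_minus_revenue, dtype: float64
Then the value at index 'web': -576.0

-576.0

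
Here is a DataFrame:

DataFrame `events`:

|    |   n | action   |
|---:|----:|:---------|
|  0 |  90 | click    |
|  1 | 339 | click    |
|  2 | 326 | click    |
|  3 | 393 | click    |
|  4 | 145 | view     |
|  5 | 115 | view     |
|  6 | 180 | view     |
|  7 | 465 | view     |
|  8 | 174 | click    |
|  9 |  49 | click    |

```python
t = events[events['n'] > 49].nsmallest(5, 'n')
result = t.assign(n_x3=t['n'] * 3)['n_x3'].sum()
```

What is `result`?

2112

filter rows where n > 49:
     n action
0   90  click
1  339  click
2  326  click
3  393  click
4  145   view
5  115   view
6  180   view
7  465   view
8  174  click
take 5 rows with smallest n:
     n action
0   90  click
5  115   view
4  145   view
8  174  click
6  180   view
add column n_x3 = t['n'] * 3:
     n action  n_x3
0   90  click   270
5  115   view   345
4  145   view   435
8  174  click   522
6  180   view   540
Finally, sum of column 'n_x3' = 2112.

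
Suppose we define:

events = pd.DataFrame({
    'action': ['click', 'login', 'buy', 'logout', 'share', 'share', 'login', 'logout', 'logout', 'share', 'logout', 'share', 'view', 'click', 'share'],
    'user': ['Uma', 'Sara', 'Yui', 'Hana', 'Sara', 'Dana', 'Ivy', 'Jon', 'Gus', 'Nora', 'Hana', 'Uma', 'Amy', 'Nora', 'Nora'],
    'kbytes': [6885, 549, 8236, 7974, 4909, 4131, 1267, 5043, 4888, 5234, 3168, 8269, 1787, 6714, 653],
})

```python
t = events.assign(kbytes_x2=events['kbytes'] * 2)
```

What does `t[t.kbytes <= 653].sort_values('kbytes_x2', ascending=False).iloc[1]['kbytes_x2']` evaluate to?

add column kbytes_x2 = events['kbytes'] * 2:
    action  user  kbytes  kbytes_x2
0    click   Uma    6885      13770
1    login  Sara     549       1098
2      buy   Yui    8236      16472
3   logout  Hana    7974      15948
4    share  Sara    4909       9818
5    share  Dana    4131       8262
6    login   Ivy    1267       2534
7   logout   Jon    5043      10086
8   logout   Gus    4888       9776
9    share  Nora    5234      10468
10  logout  Hana    3168       6336
11   share   Uma    8269      16538
12    view   Amy    1787       3574
13   click  Nora    6714      13428
14   share  Nora     653       1306
filter rows where kbytes <= 653:
   action  user  kbytes  kbytes_x2
1   login  Sara     549       1098
14  share  Nora     653       1306
sort by kbytes_x2 descending:
   action  user  kbytes  kbytes_x2
14  share  Nora     653       1306
1   login  Sara     549       1098
So iloc[1]['kbytes_x2'] = 1098.

1098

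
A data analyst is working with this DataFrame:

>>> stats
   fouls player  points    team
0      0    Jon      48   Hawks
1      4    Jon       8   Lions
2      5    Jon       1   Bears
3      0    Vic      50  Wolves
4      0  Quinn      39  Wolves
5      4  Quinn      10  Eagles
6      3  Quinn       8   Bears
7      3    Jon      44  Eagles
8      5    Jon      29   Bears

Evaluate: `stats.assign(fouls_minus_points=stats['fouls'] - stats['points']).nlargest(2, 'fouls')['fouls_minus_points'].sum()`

add column fouls_minus_points = stats['fouls'] - stats['points']:
   fouls player  points    team  fouls_minus_points
0      0    Jon      48   Hawks                 -48
1      4    Jon       8   Lions                  -4
2      5    Jon       1   Bears                   4
3      0    Vic      50  Wolves                 -50
4      0  Quinn      39  Wolves                 -39
5      4  Quinn      10  Eagles                  -6
6      3  Quinn       8   Bears                  -5
7      3    Jon      44  Eagles                 -41
8      5    Jon      29   Bears                 -24
take 2 rows with largest fouls:
   fouls player  points   team  fouls_minus_points
2      5    Jon       1  Bears                   4
8      5    Jon      29  Bears                 -24

-20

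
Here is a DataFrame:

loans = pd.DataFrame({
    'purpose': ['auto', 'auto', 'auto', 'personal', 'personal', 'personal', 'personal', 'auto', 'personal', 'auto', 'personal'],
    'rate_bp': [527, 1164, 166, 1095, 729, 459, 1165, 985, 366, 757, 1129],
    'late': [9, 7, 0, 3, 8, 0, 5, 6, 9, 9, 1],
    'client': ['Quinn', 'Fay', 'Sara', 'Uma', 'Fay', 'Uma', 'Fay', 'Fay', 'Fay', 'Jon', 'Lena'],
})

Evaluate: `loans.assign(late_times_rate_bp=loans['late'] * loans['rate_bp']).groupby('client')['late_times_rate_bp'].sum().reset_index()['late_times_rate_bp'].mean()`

add column late_times_rate_bp = loans['late'] * loans['rate_bp']:
     purpose  rate_bp  late client  late_times_rate_bp
0       auto      527     9  Quinn                4743
1       auto     1164     7    Fay                8148
2       auto      166     0   Sara                   0
3   personal     1095     3    Uma                3285
4   personal      729     8    Fay                5832
5   personal      459     0    Uma                   0
6   personal     1165     5    Fay                5825
7       auto      985     6    Fay                5910
8   personal      366     9    Fay                3294
9       auto      757     9    Jon                6813
10  personal     1129     1   Lena                1129
group by client, sum of late_times_rate_bp:
client
Fay      29009
Jon       6813
Lena      1129
Quinn     4743
Sara         0
Uma       3285
Name: late_times_rate_bp, dtype: int64
reset_index():
  client  late_times_rate_bp
0    Fay               29009
1    Jon                6813
2   Lena                1129
3  Quinn                4743
4   Sara                   0
5    Uma                3285
Finally, mean of column 'late_times_rate_bp' = 7496.5.

7496.5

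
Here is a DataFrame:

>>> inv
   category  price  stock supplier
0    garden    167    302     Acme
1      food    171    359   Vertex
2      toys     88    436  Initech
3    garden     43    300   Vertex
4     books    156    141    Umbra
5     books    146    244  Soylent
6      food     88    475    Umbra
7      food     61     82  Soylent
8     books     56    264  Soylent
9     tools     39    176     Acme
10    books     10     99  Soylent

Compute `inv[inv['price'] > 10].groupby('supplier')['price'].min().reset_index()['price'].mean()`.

62.8

filter rows where price > 10:
  category  price  stock supplier
0   garden    167    302     Acme
1     food    171    359   Vertex
2     toys     88    436  Initech
3   garden     43    300   Vertex
4    books    156    141    Umbra
5    books    146    244  Soylent
6     food     88    475    Umbra
7     food     61     82  Soylent
8    books     56    264  Soylent
9    tools     39    176     Acme
group by supplier, min of price:
supplier
Acme       39
Initech    88
Soylent    56
Umbra      88
Vertex     43
Name: price, dtype: int64
reset_index():
  supplier  price
0     Acme     39
1  Initech     88
2  Soylent     56
3    Umbra     88
4   Vertex     43
Finally, mean of column 'price' = 62.8.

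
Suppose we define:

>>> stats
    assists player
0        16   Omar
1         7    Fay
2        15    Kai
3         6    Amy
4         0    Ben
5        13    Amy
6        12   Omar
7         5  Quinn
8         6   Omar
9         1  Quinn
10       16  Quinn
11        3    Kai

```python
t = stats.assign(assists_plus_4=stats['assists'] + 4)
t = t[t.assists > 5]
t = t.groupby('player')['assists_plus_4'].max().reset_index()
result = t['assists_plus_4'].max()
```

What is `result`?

20

add column assists_plus_4 = stats['assists'] + 4:
    assists player  assists_plus_4
0        16   Omar              20
1         7    Fay              11
2        15    Kai              19
3         6    Amy              10
4         0    Ben               4
5        13    Amy              17
6        12   Omar              16
7         5  Quinn               9
8         6   Omar              10
9         1  Quinn               5
10       16  Quinn              20
11        3    Kai               7
filter rows where assists > 5:
    assists player  assists_plus_4
0        16   Omar              20
1         7    Fay              11
2        15    Kai              19
3         6    Amy              10
5        13    Amy              17
6        12   Omar              16
8         6   Omar              10
10       16  Quinn              20
group by player, max of assists_plus_4:
player
Amy      17
Fay      11
Kai      19
Omar     20
Quinn    20
Name: assists_plus_4, dtype: int64
reset_index():
  player  assists_plus_4
0    Amy              17
1    Fay              11
2    Kai              19
3   Omar              20
4  Quinn              20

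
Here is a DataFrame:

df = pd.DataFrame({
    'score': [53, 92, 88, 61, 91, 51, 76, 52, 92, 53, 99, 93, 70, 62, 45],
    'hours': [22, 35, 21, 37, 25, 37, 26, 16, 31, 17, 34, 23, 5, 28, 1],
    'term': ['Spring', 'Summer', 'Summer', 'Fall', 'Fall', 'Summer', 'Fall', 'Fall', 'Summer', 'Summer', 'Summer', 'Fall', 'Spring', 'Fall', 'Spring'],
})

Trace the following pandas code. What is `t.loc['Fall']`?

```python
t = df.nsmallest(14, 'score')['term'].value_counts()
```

6

take 14 rows with smallest score:
    score  hours    term
14     45      1  Spring
5      51     37  Summer
7      52     16    Fall
0      53     22  Spring
9      53     17  Summer
3      61     37    Fall
13     62     28    Fall
12     70      5  Spring
6      76     26    Fall
2      88     21  Summer
4      91     25    Fall
1      92     35  Summer
8      92     31  Summer
11     93     23    Fall
value_counts of term:
term
Fall      6
Summer    5
Spring    3
Name: count, dtype: int64
Finally, value at index 'Fall' = 6.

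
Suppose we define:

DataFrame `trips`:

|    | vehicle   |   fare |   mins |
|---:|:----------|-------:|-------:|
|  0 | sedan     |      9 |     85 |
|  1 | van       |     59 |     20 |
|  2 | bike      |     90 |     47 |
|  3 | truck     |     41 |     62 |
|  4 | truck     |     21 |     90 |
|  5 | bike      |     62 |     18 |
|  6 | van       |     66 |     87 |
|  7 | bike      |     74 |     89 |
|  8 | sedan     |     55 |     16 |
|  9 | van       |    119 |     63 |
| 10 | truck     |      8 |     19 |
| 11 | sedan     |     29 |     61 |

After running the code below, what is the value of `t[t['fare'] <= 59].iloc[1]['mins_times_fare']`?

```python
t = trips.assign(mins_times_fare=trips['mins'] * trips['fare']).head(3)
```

1180

add column mins_times_fare = trips['mins'] * trips['fare']:
   vehicle  fare  mins  mins_times_fare
0    sedan     9    85              765
1      van    59    20             1180
2     bike    90    47             4230
3    truck    41    62             2542
4    truck    21    90             1890
5     bike    62    18             1116
6      van    66    87             5742
7     bike    74    89             6586
8    sedan    55    16              880
9      van   119    63             7497
10   truck     8    19              152
11   sedan    29    61             1769
take first 3 rows:
  vehicle  fare  mins  mins_times_fare
0   sedan     9    85              765
1     van    59    20             1180
2    bike    90    47             4230
filter rows where fare <= 59:
  vehicle  fare  mins  mins_times_fare
0   sedan     9    85              765
1     van    59    20             1180
Finally, value at position 1, column 'mins_times_fare' = 1180.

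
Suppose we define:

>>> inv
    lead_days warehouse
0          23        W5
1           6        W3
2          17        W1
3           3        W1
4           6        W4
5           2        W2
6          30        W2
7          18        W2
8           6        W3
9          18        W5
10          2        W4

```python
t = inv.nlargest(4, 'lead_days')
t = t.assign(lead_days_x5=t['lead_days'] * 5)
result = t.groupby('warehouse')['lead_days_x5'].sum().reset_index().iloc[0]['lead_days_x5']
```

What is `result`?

take 4 rows with largest lead_days:
   lead_days warehouse
6         30        W2
0         23        W5
7         18        W2
9         18        W5
add column lead_days_x5 = t['lead_days'] * 5:
   lead_days warehouse  lead_days_x5
6         30        W2           150
0         23        W5           115
7         18        W2            90
9         18        W5            90
group by warehouse, sum of lead_days_x5:
warehouse
W2    240
W5    205
Name: lead_days_x5, dtype: int64
reset_index():
  warehouse  lead_days_x5
0        W2           240
1        W5           205

240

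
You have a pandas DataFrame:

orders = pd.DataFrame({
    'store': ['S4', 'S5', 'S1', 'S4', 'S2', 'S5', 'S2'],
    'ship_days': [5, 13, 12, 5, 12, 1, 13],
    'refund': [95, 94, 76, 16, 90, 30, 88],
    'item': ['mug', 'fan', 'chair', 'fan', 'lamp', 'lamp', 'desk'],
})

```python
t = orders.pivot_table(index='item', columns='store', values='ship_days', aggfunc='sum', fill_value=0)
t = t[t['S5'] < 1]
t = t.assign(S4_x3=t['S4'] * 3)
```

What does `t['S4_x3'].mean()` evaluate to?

5.0

pivot: rows=item, cols=store, sum(ship_days):
store  S1  S2  S4  S5
item                 
chair  12   0   0   0
desk    0  13   0   0
fan     0   0   5  13
lamp    0  12   0   1
mug     0   0   5   0
filter rows where S5 < 1:
store  S1  S2  S4  S5
item                 
chair  12   0   0   0
desk    0  13   0   0
mug     0   0   5   0
add column S4_x3 = t['S4'] * 3:
store  S1  S2  S4  S5  S4_x3
item                        
chair  12   0   0   0      0
desk    0  13   0   0      0
mug     0   0   5   0     15
mean of column 'S4_x3' → 5.0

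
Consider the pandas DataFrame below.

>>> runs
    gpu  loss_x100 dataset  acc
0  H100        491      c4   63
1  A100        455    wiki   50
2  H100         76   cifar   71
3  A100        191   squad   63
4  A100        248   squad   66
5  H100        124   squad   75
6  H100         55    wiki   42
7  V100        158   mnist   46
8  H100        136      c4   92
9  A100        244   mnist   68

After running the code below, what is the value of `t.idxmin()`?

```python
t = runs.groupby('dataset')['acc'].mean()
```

group by dataset, mean of acc:
dataset
c4       77.5
cifar    71.0
mnist    57.0
squad    68.0
wiki     46.0
Name: acc, dtype: float64

wiki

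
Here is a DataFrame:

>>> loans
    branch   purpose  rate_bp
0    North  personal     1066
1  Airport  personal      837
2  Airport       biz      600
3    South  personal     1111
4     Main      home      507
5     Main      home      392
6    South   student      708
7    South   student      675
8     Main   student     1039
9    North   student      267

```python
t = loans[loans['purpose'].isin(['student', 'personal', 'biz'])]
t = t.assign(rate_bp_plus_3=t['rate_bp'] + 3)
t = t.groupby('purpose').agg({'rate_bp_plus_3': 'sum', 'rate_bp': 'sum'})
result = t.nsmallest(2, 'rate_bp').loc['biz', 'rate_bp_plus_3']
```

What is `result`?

603

filter rows where purpose in ['student', 'personal', 'biz']:
    branch   purpose  rate_bp
0    North  personal     1066
1  Airport  personal      837
2  Airport       biz      600
3    South  personal     1111
6    South   student      708
7    South   student      675
8     Main   student     1039
9    North   student      267
add column rate_bp_plus_3 = t['rate_bp'] + 3:
    branch   purpose  rate_bp  rate_bp_plus_3
0    North  personal     1066            1069
1  Airport  personal      837             840
2  Airport       biz      600             603
3    South  personal     1111            1114
6    South   student      708             711
7    South   student      675             678
8     Main   student     1039            1042
9    North   student      267             270
group by purpose: sum(rate_bp_plus_3), sum(rate_bp):
          rate_bp_plus_3  rate_bp
purpose                          
biz                  603      600
personal            3023     3014
student             2701     2689
take 2 rows with smallest rate_bp:
         rate_bp_plus_3  rate_bp
purpose                         
biz                 603      600
student            2701     2689
Reading off the value at row 'biz', column 'rate_bp_plus_3', we get 603.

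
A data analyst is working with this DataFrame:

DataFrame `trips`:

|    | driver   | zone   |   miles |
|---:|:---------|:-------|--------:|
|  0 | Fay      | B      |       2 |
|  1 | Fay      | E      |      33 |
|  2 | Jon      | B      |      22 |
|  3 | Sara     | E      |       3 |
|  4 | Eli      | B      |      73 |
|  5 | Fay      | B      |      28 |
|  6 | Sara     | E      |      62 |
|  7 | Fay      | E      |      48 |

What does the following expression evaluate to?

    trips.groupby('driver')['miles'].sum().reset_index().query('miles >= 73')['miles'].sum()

group by driver, sum of miles:
driver
Eli      73
Fay     111
Jon      22
Sara     65
Name: miles, dtype: int64
reset_index():
  driver  miles
0    Eli     73
1    Fay    111
2    Jon     22
3   Sara     65
filter rows where miles >= 73:
  driver  miles
0    Eli     73
1    Fay    111

184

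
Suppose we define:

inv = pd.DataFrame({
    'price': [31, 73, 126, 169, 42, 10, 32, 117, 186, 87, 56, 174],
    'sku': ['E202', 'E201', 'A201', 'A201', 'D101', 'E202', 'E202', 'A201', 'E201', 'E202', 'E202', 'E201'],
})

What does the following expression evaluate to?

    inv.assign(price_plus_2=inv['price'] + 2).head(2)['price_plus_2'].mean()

add column price_plus_2 = inv['price'] + 2:
    price   sku  price_plus_2
0      31  E202            33
1      73  E201            75
2     126  A201           128
3     169  A201           171
4      42  D101            44
5      10  E202            12
6      32  E202            34
7     117  A201           119
8     186  E201           188
9      87  E202            89
10     56  E202            58
11    174  E201           176
take first 2 rows:
   price   sku  price_plus_2
0     31  E202            33
1     73  E201            75
Finally, mean of column 'price_plus_2' = 54.0.

54.0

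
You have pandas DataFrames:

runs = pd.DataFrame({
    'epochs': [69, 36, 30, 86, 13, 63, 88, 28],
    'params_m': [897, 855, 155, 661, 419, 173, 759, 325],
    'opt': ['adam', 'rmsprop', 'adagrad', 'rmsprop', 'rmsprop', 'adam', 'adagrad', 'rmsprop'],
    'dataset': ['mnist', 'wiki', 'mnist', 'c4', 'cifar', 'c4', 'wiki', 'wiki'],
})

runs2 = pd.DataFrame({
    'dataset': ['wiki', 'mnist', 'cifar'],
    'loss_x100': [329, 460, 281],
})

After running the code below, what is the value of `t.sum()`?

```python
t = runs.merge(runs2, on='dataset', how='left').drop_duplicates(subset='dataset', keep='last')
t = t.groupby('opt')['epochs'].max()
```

merge on 'dataset' (how='left') → 8 rows:
   epochs  params_m      opt dataset  loss_x100
0      69       897     adam   mnist      460.0
1      36       855  rmsprop    wiki      329.0
2      30       155  adagrad   mnist      460.0
3      86       661  rmsprop      c4        NaN
4      13       419  rmsprop   cifar      281.0
5      63       173     adam      c4        NaN
6      88       759  adagrad    wiki      329.0
7      28       325  rmsprop    wiki      329.0
drop duplicate dataset (keep=last):
   epochs  params_m      opt dataset  loss_x100
2      30       155  adagrad   mnist      460.0
4      13       419  rmsprop   cifar      281.0
5      63       173     adam      c4        NaN
7      28       325  rmsprop    wiki      329.0
group by opt, max of epochs:
opt
adagrad    30
adam       63
rmsprop    28
Name: epochs, dtype: int64
sum of the resulting series → 121

121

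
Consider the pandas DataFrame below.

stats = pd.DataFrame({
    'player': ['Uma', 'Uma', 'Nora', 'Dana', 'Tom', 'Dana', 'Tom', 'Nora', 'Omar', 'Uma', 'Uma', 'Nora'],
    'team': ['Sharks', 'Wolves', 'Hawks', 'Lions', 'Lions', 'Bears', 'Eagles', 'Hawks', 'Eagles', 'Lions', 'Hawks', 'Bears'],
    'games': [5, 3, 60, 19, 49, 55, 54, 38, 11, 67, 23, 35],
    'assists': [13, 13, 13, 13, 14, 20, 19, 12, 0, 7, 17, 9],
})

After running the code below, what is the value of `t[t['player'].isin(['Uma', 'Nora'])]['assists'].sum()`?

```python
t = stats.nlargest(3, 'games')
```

take 3 rows with largest games:
  player   team  games  assists
9    Uma  Lions     67        7
2   Nora  Hawks     60       13
5   Dana  Bears     55       20
filter rows where player in ['Uma', 'Nora']:
  player   team  games  assists
9    Uma  Lions     67        7
2   Nora  Hawks     60       13

20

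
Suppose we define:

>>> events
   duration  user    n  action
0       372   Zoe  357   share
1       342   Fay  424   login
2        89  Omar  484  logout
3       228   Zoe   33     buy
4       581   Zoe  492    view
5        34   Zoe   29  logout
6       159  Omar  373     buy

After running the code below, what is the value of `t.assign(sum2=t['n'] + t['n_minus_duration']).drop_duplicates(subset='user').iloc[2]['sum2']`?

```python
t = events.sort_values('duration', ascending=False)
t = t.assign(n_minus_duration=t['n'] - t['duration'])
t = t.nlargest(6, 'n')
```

506

sort by duration descending:
   duration  user    n  action
4       581   Zoe  492    view
0       372   Zoe  357   share
1       342   Fay  424   login
3       228   Zoe   33     buy
6       159  Omar  373     buy
2        89  Omar  484  logout
5        34   Zoe   29  logout
add column n_minus_duration = t['n'] - t['duration']:
   duration  user    n  action  n_minus_duration
4       581   Zoe  492    view               -89
0       372   Zoe  357   share               -15
1       342   Fay  424   login                82
3       228   Zoe   33     buy              -195
6       159  Omar  373     buy               214
2        89  Omar  484  logout               395
5        34   Zoe   29  logout                -5
take 6 rows with largest n:
   duration  user    n  action  n_minus_duration
4       581   Zoe  492    view               -89
2        89  Omar  484  logout               395
1       342   Fay  424   login                82
6       159  Omar  373     buy               214
0       372   Zoe  357   share               -15
3       228   Zoe   33     buy              -195
add column sum2 = t['n'] + t['n_minus_duration']:
   duration  user    n  action  n_minus_duration  sum2
4       581   Zoe  492    view               -89   403
2        89  Omar  484  logout               395   879
1       342   Fay  424   login                82   506
6       159  Omar  373     buy               214   587
0       372   Zoe  357   share               -15   342
3       228   Zoe   33     buy              -195  -162
drop duplicate user (keep=first):
   duration  user    n  action  n_minus_duration  sum2
4       581   Zoe  492    view               -89   403
2        89  Omar  484  logout               395   879
1       342   Fay  424   login                82   506
Reading off the value at position 2, column 'sum2', we get 506.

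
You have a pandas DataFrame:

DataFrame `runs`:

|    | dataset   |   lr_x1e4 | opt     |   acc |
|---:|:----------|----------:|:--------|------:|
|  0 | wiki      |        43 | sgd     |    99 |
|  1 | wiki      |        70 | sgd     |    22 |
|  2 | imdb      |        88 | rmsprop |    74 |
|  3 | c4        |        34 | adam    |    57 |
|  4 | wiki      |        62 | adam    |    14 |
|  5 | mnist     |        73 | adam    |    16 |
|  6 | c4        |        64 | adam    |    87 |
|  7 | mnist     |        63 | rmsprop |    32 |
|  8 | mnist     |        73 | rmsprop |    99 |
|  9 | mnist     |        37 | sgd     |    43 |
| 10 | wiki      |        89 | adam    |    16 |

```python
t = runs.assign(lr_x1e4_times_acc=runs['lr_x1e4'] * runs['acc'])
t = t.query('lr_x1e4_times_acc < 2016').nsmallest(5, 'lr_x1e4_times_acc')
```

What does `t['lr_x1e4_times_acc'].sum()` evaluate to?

6591

add column lr_x1e4_times_acc = runs['lr_x1e4'] * runs['acc']:
   dataset  lr_x1e4      opt  acc  lr_x1e4_times_acc
0     wiki       43      sgd   99               4257
1     wiki       70      sgd   22               1540
2     imdb       88  rmsprop   74               6512
3       c4       34     adam   57               1938
4     wiki       62     adam   14                868
5    mnist       73     adam   16               1168
6       c4       64     adam   87               5568
7    mnist       63  rmsprop   32               2016
8    mnist       73  rmsprop   99               7227
9    mnist       37      sgd   43               1591
10    wiki       89     adam   16               1424
filter rows where lr_x1e4_times_acc < 2016:
   dataset  lr_x1e4   opt  acc  lr_x1e4_times_acc
1     wiki       70   sgd   22               1540
3       c4       34  adam   57               1938
4     wiki       62  adam   14                868
5    mnist       73  adam   16               1168
9    mnist       37   sgd   43               1591
10    wiki       89  adam   16               1424
take 5 rows with smallest lr_x1e4_times_acc:
   dataset  lr_x1e4   opt  acc  lr_x1e4_times_acc
4     wiki       62  adam   14                868
5    mnist       73  adam   16               1168
10    wiki       89  adam   16               1424
1     wiki       70   sgd   22               1540
9    mnist       37   sgd   43               1591
Reading off the sum of column 'lr_x1e4_times_acc', we get 6591.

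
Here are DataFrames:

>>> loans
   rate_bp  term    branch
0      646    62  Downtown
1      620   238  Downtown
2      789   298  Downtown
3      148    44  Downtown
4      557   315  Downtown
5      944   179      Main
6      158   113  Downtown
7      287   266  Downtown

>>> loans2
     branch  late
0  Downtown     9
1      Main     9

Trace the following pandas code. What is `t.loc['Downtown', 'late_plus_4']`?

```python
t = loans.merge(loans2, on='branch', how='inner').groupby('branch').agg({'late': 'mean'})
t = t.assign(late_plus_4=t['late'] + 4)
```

13.0

merge on 'branch' (how='inner') → 8 rows:
   rate_bp  term    branch  late
0      646    62  Downtown     9
1      620   238  Downtown     9
2      789   298  Downtown     9
3      148    44  Downtown     9
4      557   315  Downtown     9
5      944   179      Main     9
6      158   113  Downtown     9
7      287   266  Downtown     9
group by branch, mean of late:
          late
branch        
Downtown   9.0
Main       9.0
add column late_plus_4 = t['late'] + 4:
          late  late_plus_4
branch                     
Downtown   9.0         13.0
Main       9.0         13.0
value at row 'Downtown', column 'late_plus_4' → 13.0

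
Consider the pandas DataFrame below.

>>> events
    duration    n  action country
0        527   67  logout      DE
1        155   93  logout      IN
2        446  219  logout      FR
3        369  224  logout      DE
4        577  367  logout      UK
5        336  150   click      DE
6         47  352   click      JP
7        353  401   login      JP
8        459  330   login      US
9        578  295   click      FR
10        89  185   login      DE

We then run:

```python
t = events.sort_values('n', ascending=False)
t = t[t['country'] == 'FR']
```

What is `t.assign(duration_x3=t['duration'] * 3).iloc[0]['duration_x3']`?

1734

sort by n descending:
    duration    n  action country
7        353  401   login      JP
4        577  367  logout      UK
6         47  352   click      JP
8        459  330   login      US
9        578  295   click      FR
3        369  224  logout      DE
2        446  219  logout      FR
10        89  185   login      DE
5        336  150   click      DE
1        155   93  logout      IN
0        527   67  logout      DE
filter rows where country == 'FR':
   duration    n  action country
9       578  295   click      FR
2       446  219  logout      FR
add column duration_x3 = t['duration'] * 3:
   duration    n  action country  duration_x3
9       578  295   click      FR         1734
2       446  219  logout      FR         1338
Hence 1734.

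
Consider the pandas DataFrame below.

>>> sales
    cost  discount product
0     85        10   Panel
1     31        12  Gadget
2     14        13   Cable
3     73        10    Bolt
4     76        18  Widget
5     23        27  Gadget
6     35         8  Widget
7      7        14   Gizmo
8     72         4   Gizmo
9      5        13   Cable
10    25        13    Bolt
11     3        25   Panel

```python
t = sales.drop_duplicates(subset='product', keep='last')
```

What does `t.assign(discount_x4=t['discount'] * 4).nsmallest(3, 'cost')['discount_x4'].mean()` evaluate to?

86.6666666667

drop duplicate product (keep=last):
    cost  discount product
5     23        27  Gadget
6     35         8  Widget
8     72         4   Gizmo
9      5        13   Cable
10    25        13    Bolt
11     3        25   Panel
add column discount_x4 = t['discount'] * 4:
    cost  discount product  discount_x4
5     23        27  Gadget          108
6     35         8  Widget           32
8     72         4   Gizmo           16
9      5        13   Cable           52
10    25        13    Bolt           52
11     3        25   Panel          100
take 3 rows with smallest cost:
    cost  discount product  discount_x4
11     3        25   Panel          100
9      5        13   Cable           52
5     23        27  Gadget          108
Taking the mean of column 'discount_x4' gives 86.6666666667.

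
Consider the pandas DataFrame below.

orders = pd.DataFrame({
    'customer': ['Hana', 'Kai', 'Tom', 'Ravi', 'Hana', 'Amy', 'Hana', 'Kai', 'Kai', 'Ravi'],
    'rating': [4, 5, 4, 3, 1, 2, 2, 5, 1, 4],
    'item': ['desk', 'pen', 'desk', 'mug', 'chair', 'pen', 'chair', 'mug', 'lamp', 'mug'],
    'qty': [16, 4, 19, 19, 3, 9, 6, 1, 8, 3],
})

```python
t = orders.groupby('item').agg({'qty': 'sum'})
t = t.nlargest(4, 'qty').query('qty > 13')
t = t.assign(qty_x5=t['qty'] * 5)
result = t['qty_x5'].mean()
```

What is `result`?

group by item, sum of qty:
       qty
item      
chair    9
desk    35
lamp     8
mug     23
pen     13
take 4 rows with largest qty:
       qty
item      
desk    35
mug     23
pen     13
chair    9
filter rows where qty > 13:
      qty
item     
desk   35
mug    23
add column qty_x5 = t['qty'] * 5:
      qty  qty_x5
item             
desk   35     175
mug    23     115
Then the mean of column 'qty_x5': 145.0

145.0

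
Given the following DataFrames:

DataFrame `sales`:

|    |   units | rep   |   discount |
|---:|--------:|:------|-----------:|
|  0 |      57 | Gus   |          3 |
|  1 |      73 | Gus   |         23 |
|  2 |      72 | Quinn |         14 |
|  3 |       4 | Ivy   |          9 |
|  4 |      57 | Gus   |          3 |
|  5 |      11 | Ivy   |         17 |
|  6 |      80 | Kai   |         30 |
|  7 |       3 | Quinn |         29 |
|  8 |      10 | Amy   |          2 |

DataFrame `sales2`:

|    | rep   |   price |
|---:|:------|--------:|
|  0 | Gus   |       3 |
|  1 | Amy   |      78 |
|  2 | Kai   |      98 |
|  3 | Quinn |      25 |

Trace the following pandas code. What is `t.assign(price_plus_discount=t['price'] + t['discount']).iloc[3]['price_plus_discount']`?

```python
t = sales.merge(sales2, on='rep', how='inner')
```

merge on 'rep' (how='inner') → 7 rows:
   units    rep  discount  price
0     57    Gus         3      3
1     73    Gus        23      3
2     72  Quinn        14     25
3     57    Gus         3      3
4     80    Kai        30     98
5      3  Quinn        29     25
6     10    Amy         2     78
add column price_plus_discount = t['price'] + t['discount']:
   units    rep  discount  price  price_plus_discount
0     57    Gus         3      3                    6
1     73    Gus        23      3                   26
2     72  Quinn        14     25                   39
3     57    Gus         3      3                    6
4     80    Kai        30     98                  128
5      3  Quinn        29     25                   54
6     10    Amy         2     78                   80
Finally, value at position 3, column 'price_plus_discount' = 6.

6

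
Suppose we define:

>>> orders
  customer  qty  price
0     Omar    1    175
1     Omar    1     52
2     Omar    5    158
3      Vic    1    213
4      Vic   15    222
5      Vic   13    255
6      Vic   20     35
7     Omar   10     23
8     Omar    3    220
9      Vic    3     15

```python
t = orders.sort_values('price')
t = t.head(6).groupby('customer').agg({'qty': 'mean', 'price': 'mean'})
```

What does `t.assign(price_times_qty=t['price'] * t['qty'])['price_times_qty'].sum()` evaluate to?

721.0

sort by price:
  customer  qty  price
9      Vic    3     15
7     Omar   10     23
6      Vic   20     35
1     Omar    1     52
2     Omar    5    158
0     Omar    1    175
3      Vic    1    213
8     Omar    3    220
4      Vic   15    222
5      Vic   13    255
take first 6 rows:
  customer  qty  price
9      Vic    3     15
7     Omar   10     23
6      Vic   20     35
1     Omar    1     52
2     Omar    5    158
0     Omar    1    175
group by customer: mean(qty), mean(price):
            qty  price
customer              
Omar       4.25  102.0
Vic       11.50   25.0
add column price_times_qty = t['price'] * t['qty']:
            qty  price  price_times_qty
customer                               
Omar       4.25  102.0            433.5
Vic       11.50   25.0            287.5
The sum of column 'price_times_qty' is 721.0.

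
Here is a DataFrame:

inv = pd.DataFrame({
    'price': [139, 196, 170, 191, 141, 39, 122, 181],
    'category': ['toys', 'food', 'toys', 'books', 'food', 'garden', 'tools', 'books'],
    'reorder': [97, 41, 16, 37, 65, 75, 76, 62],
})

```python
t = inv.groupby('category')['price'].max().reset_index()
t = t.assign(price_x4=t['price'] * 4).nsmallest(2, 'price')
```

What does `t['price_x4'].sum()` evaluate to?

group by category, max of price:
category
books     191
food      196
garden     39
tools     122
toys      170
Name: price, dtype: int64
reset_index():
  category  price
0    books    191
1     food    196
2   garden     39
3    tools    122
4     toys    170
add column price_x4 = t['price'] * 4:
  category  price  price_x4
0    books    191       764
1     food    196       784
2   garden     39       156
3    tools    122       488
4     toys    170       680
take 2 rows with smallest price:
  category  price  price_x4
2   garden     39       156
3    tools    122       488

644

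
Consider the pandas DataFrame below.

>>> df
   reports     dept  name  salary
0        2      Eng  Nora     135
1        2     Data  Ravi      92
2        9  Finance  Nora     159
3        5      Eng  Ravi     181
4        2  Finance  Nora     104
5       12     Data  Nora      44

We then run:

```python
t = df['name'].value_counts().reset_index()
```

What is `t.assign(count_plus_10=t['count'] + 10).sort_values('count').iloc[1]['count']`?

4

value_counts of name:
name
Nora    4
Ravi    2
Name: count, dtype: int64
reset_index():
   name  count
0  Nora      4
1  Ravi      2
add column count_plus_10 = t['count'] + 10:
   name  count  count_plus_10
0  Nora      4             14
1  Ravi      2             12
sort by count:
   name  count  count_plus_10
1  Ravi      2             12
0  Nora      4             14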